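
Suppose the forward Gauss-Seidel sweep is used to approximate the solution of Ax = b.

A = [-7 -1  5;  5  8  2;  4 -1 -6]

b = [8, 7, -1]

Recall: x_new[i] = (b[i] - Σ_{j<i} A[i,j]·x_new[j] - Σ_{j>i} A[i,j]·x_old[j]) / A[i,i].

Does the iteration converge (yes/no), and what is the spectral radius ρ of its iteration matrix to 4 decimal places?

Diagonal D = diag(-7, 8, -6); L, U strict lower/upper.
Gauss-Seidel: T = -(D+L)⁻¹U, row 0 first, T[0,1] = -(-1)/(-7) = -0.1429; later rows by forward substitution.
  T[0,:] = [+0.0000  -0.1429  +0.7143]
  T[1,:] = [+0.0000  +0.0893  -0.6964]
  T[2,:] = [+0.0000  -0.1101  +0.5923]
|roots of det(T-λI)|: 0.7149, 0.0333, 0.0000.
ρ = 0.7149; 0.7149 < 1, so it converges for any x₀.

yes, ρ = 0.7149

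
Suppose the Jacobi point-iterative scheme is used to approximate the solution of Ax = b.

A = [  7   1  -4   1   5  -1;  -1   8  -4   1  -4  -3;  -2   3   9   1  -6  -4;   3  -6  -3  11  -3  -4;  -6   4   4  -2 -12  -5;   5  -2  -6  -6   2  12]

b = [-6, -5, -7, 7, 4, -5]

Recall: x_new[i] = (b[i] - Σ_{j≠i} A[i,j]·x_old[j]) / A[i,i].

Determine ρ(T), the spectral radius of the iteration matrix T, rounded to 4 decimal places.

1.2749

Let D = diag(7, 8, 9, 11, -12, 12); L, U the strict triangles.
Jacobi: T = -D⁻¹(L+U), T[4,5] = -(-5)/(-12) = -0.4167; T[4,4] = 0.
  T[0,:] = [+0.0000, -0.1429, +0.5714, -0.1429, -0.7143, +0.1429]
  T[1,:] = [+0.1250, +0.0000, +0.5000, -0.1250, +0.5000, +0.3750]
  T[2,:] = [+0.2222, -0.3333, +0.0000, -0.1111, +0.6667, +0.4444]
  T[3,:] = [-0.2727, +0.5455, +0.2727, +0.0000, +0.2727, +0.3636]
  T[4,:] = [-0.5000, +0.3333, +0.3333, -0.1667, +0.0000, -0.4167]
  T[5,:] = [-0.4167, +0.1667, +0.5000, +0.5000, -0.1667, +0.0000]
|λ(T)| sorted: 1.2749, 0.7890, 0.7890, 0.4454, 0.4454, 0.3364.
ρ = 1.2749; 1.2749 > 1 ⇒ diverges.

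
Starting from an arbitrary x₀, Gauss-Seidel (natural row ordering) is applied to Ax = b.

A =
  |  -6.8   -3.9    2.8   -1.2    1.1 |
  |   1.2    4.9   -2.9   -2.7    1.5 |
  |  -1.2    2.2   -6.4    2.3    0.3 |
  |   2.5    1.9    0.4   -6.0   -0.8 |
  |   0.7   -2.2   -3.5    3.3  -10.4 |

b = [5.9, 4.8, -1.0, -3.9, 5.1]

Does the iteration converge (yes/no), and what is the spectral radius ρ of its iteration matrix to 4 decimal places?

A = D + L + U where D = diag(-6.8, 4.9, -6.4, -6, -10.4).
Gauss-Seidel: T = -(D+L)⁻¹U, row 0 first, T[0,4] = -(1.1)/(-6.8) = +0.1618; later rows by forward substitution.
  T[0,:] = [+0.0000 -0.5735 +0.4118 -0.1765 +0.1618]
  T[1,:] = [+0.0000 +0.1405 +0.4910 +0.5942 -0.3457]
  T[2,:] = [+0.0000 +0.1558 +0.0916 +0.5967 -0.1023]
  T[3,:] = [+0.0000 -0.1841 +0.3332 +0.1544 -0.1822]
  T[4,:] = [+0.0000 -0.1792 -0.0013 -0.2894 +0.0606]
eigenvalue magnitudes: 0.6180, 0.4238, 0.2350, 0.0178, 0.0000.
spectral radius ρ = 0.6180; 0.6180 < 1, so it converges for any x₀.

yes, ρ = 0.6180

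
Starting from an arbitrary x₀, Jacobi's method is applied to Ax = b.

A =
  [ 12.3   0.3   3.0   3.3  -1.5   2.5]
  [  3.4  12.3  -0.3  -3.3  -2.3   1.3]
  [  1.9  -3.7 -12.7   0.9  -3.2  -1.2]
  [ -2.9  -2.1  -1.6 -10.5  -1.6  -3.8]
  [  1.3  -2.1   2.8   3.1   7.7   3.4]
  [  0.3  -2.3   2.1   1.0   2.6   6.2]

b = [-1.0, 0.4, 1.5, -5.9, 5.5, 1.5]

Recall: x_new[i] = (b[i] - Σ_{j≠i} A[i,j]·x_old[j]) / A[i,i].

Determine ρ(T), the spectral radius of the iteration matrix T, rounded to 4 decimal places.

Split A = D + L + U, D = diag(12.3, 12.3, -12.7, -10.5, 7.7, 6.2).
Jacobi T = -D⁻¹(L+U): T[3,1] = -(-2.1)/(-10.5) = -0.2000; T[3,3] = 0.
  T[0,:] = [+0.0000 -0.0244 -0.2439 -0.2683 +0.1220 -0.2033]
  T[1,:] = [-0.2764 +0.0000 +0.0244 +0.2683 +0.1870 -0.1057]
  T[2,:] = [+0.1496 -0.2913 +0.0000 +0.0709 -0.2520 -0.0945]
  T[3,:] = [-0.2762 -0.2000 -0.1524 +0.0000 -0.1524 -0.3619]
  T[4,:] = [-0.1688 +0.2727 -0.3636 -0.4026 +0.0000 -0.4416]
  T[5,:] = [-0.0484 +0.3710 -0.3387 -0.1613 -0.4194 +0.0000]
eigenvalue magnitudes: 0.8242, 0.4289, 0.4289, 0.3798, 0.1672, 0.1672.
ρ = 0.8242; 0.8242 < 1, so it converges for any x₀.

0.8242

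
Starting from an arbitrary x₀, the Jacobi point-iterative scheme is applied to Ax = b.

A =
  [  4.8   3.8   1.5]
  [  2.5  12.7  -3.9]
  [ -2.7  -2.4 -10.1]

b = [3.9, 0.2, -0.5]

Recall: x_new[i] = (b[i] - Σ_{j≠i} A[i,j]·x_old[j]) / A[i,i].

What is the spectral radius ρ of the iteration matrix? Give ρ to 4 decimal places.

0.5142

Split A = D + L + U, D = diag(4.8, 12.7, -10.1).
Jacobi: T = -D⁻¹(L+U), T[1,2] = -(-3.9)/(12.7) = +0.3071; T[1,1] = 0.
  T[0,:] = [+0.0000, -0.7917, -0.3125]
  T[1,:] = [-0.1969, +0.0000, +0.3071]
  T[2,:] = [-0.2673, -0.2376, +0.0000]
|eigenvalues of T|: 0.5142, 0.3130, 0.3130.
ρ(T) = max|λ| = 0.5142; 0.5142 < 1 ⇒ converges.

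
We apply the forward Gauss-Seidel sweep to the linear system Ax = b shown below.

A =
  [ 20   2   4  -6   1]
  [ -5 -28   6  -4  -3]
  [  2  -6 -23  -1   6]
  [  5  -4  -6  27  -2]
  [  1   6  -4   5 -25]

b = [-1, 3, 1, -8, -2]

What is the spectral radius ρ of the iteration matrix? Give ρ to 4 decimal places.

0.1770

A = D + L + U where D = diag(20, -28, -23, 27, -25).
Gauss-Seidel: T = -(D+L)⁻¹U, row 0 first, T[0,3] = -(-6)/(20) = +0.3000; later rows by forward substitution.
  T[0,:] = [+0.0000  -0.1000  -0.2000  +0.3000  -0.0500]
  T[1,:] = [+0.0000  +0.0179  +0.2500  -0.1964  -0.0982]
  T[2,:] = [+0.0000  -0.0134  -0.0826  +0.0339  +0.2821]
  T[3,:] = [+0.0000  +0.0182  +0.0557  -0.0771  +0.1315]
  T[4,:] = [+0.0000  +0.0061  +0.0764  -0.0560  -0.0444]
|roots of det(T-λI)|: 0.1770, 0.0268, 0.0241, 0.0241, 0.0000.
ρ(T) = max|λ| = 0.1770; 0.1770 < 1: convergent.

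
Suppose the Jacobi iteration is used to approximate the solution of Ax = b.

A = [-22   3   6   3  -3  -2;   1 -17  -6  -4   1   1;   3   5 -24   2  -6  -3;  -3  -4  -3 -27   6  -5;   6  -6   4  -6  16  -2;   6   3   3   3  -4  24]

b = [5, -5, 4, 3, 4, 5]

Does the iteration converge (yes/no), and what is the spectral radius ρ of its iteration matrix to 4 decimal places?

yes, ρ = 0.5598

Let D = diag(-22, -17, -24, -27, 16, 24); L, U the strict triangles.
T_J = -D⁻¹(L+U): T[1,2] = -(-6)/(-17) = -0.3529; T[1,1] = 0.
  T[0,:] = [+0.0000, +0.1364, +0.2727, +0.1364, -0.1364, -0.0909]
  T[1,:] = [+0.0588, +0.0000, -0.3529, -0.2353, +0.0588, +0.0588]
  T[2,:] = [+0.1250, +0.2083, +0.0000, +0.0833, -0.2500, -0.1250]
  T[3,:] = [-0.1111, -0.1481, -0.1111, +0.0000, +0.2222, -0.1852]
  T[4,:] = [-0.3750, +0.3750, -0.2500, +0.3750, +0.0000, +0.1250]
  T[5,:] = [-0.2500, -0.1250, -0.1250, -0.1250, +0.1667, +0.0000]
|eigenvalues of T|: 0.5598, 0.3715, 0.2800, 0.2800, 0.1463, 0.1463.
ρ(T) = max|λ| = 0.5598; 0.5598 < 1, so it converges for any x₀.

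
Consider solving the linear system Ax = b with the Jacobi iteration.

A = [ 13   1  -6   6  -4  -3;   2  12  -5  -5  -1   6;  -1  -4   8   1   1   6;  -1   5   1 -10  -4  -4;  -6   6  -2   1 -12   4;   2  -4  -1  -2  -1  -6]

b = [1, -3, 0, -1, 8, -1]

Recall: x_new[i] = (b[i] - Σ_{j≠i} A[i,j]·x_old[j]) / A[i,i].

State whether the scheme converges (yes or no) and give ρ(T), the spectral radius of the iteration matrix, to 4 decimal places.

Split A = D + L + U, D = diag(13, 12, 8, -10, -12, -6).
Jacobi: T = -D⁻¹(L+U), T[1,5] = -(6)/(12) = -0.5000; T[1,1] = 0.
  T[0,:] = [+0.0000, -0.0769, +0.4615, -0.4615, +0.3077, +0.2308]
  T[1,:] = [-0.1667, +0.0000, +0.4167, +0.4167, +0.0833, -0.5000]
  T[2,:] = [+0.1250, +0.5000, +0.0000, -0.1250, -0.1250, -0.7500]
  T[3,:] = [-0.1000, +0.5000, +0.1000, +0.0000, -0.4000, -0.4000]
  T[4,:] = [-0.5000, +0.5000, -0.1667, +0.0833, +0.0000, +0.3333]
  T[5,:] = [+0.3333, -0.6667, -0.1667, -0.3333, -0.1667, +0.0000]
|roots of det(T-λI)|: 1.2075, 0.7871, 0.4716, 0.4716, 0.4167, 0.4167.
ρ(T) = max|λ| = 1.2075; 1.2075 > 1: divergent.

no, ρ = 1.2075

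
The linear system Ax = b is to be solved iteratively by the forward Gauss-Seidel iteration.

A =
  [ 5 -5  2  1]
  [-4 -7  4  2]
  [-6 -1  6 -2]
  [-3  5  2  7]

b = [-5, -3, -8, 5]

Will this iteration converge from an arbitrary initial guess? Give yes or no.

no

Split A = D + L + U, D = diag(5, -7, 6, 7).
GS T = -(D+L)⁻¹U: row 0 first, T[0,3] = -(1)/(5) = -0.2000; later rows by forward substitution.
  T[0,:] = [+0.0000, +1.0000, -0.4000, -0.2000]
  T[1,:] = [+0.0000, -0.5714, +0.8000, +0.4000]
  T[2,:] = [+0.0000, +0.9048, -0.2667, +0.2000]
  T[3,:] = [+0.0000, +0.5782, -0.6667, -0.4286]
|roots of det(T-λI)|: 1.4425, 0.3415, 0.1657, 0.0000.
spectral radius ρ = 1.4425; 1.4425 > 1 ⇒ diverges.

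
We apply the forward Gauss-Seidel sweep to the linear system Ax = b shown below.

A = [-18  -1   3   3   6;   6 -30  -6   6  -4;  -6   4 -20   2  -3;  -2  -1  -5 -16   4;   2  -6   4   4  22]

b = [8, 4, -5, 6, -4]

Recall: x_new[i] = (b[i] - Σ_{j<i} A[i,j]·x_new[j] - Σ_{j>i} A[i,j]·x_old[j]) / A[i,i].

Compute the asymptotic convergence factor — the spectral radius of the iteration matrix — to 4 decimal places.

0.2504

A = D + L + U where D = diag(-18, -30, -20, -16, 22).
Gauss-Seidel: T = -(D+L)⁻¹U, row 0 first, T[0,2] = -(3)/(-18) = +0.1667; later rows by forward substitution.
  T[0,:] = [+0.0000, -0.0556, +0.1667, +0.1667, +0.3333]
  T[1,:] = [+0.0000, -0.0111, -0.1667, +0.2333, -0.0667]
  T[2,:] = [+0.0000, +0.0144, -0.0833, +0.0967, -0.2633]
  T[3,:] = [+0.0000, +0.0031, +0.0156, -0.0656, +0.2948]
  T[4,:] = [+0.0000, -0.0012, -0.0483, +0.0428, -0.0542]
moduli |λ_i(T)| = 0.2504, 0.0507, 0.0507, 0.0393, 0.0000.
ρ = 0.2504; 0.2504 < 1 ⇒ converges.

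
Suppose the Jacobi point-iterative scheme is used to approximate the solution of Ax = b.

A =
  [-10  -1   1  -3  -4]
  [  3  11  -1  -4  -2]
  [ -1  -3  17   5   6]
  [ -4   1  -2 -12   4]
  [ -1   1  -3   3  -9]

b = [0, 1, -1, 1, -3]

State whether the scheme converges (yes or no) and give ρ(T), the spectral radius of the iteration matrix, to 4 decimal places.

yes, ρ = 0.8212

Diagonal D = diag(-10, 11, 17, -12, -9); L, U strict lower/upper.
T_J = -D⁻¹(L+U): T[1,4] = -(-2)/(11) = +0.1818; T[1,1] = 0.
  T[0,:] = [+0.0000, -0.1000, +0.1000, -0.3000, -0.4000]
  T[1,:] = [-0.2727, +0.0000, +0.0909, +0.3636, +0.1818]
  T[2,:] = [+0.0588, +0.1765, +0.0000, -0.2941, -0.3529]
  T[3,:] = [-0.3333, +0.0833, -0.1667, +0.0000, +0.3333]
  T[4,:] = [-0.1111, +0.1111, -0.3333, +0.3333, +0.0000]
moduli |λ_i(T)| = 0.8212, 0.4267, 0.3156, 0.3156, 0.1958.
spectral radius ρ = 0.8212; 0.8212 < 1, so it converges for any x₀.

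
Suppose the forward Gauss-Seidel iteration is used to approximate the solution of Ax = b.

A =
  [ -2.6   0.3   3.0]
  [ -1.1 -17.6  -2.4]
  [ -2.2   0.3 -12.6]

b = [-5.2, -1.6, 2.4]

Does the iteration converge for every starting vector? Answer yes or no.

yes

Write A = D+L+U with D = diag(-2.6, -17.6, -12.6).
Gauss-Seidel: T = -(D+L)⁻¹U, row 0 first, T[0,1] = -(0.3)/(-2.6) = +0.1154; later rows by forward substitution.
  T[0,:] = [+0.0000 +0.1154 +1.1538]
  T[1,:] = [+0.0000 -0.0072 -0.2085]
  T[2,:] = [+0.0000 -0.0203 -0.2064]
|roots of det(T-λI)|: 0.2258, 0.0122, 0.0000.
ρ(T) = max|λ| = 0.2258; 0.2258 < 1, so it converges for any x₀.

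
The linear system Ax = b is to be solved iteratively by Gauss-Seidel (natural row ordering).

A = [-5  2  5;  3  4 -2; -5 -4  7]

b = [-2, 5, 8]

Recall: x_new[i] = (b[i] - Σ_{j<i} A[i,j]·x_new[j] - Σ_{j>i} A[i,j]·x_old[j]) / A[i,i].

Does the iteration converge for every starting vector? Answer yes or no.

yes

Let D = diag(-5, 4, 7); L, U the strict triangles.
Gauss-Seidel: T = -(D+L)⁻¹U, row 0 first, T[0,1] = -(2)/(-5) = +0.4000; later rows by forward substitution.
  T[0,:] = [+0.0000  +0.4000  +1.0000]
  T[1,:] = [+0.0000  -0.3000  -0.2500]
  T[2,:] = [+0.0000  +0.1143  +0.5714]
|λ(T)| sorted: 0.5373, 0.2659, 0.0000.
ρ(T) = max|λ| = 0.5373; 0.5373 < 1, so it converges for any x₀.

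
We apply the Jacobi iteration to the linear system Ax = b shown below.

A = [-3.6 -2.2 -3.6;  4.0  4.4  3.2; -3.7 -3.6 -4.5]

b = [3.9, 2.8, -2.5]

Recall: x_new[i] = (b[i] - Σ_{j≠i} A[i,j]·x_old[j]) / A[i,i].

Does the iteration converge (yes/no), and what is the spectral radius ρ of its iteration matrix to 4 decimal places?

A = D + L + U where D = diag(-3.6, 4.4, -4.5).
Jacobi T = -D⁻¹(L+U): T[0,2] = -(-3.6)/(-3.6) = -1.0000; T[0,0] = 0.
  T[0,:] = [+0.0000, -0.6111, -1.0000]
  T[1,:] = [-0.9091, +0.0000, -0.7273]
  T[2,:] = [-0.8222, -0.8000, +0.0000]
|roots of det(T-λI)|: 1.6227, 0.8206, 0.8206.
ρ(T) = max|λ| = 1.6227; 1.6227 > 1, so it fails to converge.

no, ρ = 1.6227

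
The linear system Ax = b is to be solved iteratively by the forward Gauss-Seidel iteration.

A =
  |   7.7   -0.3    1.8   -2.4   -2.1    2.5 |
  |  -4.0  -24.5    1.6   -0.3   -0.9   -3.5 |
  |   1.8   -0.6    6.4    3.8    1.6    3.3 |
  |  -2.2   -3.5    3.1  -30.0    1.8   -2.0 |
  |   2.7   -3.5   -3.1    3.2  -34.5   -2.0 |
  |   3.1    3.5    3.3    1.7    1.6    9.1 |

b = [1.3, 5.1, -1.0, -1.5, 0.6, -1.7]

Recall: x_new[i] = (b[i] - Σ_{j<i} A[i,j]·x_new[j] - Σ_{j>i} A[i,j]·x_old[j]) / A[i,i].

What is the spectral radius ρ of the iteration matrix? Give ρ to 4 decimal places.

Write A = D+L+U with D = diag(7.7, -24.5, 6.4, -30, -34.5, 9.1).
T_GS = -(D+L)⁻¹U: row 0 first, T[0,1] = -(-0.3)/(7.7) = +0.0390; later rows by forward substitution.
  T[0,:] = [+0.0000, +0.0390, -0.2338, +0.3117, +0.2727, -0.3247]
  T[1,:] = [+0.0000, -0.0064, +0.1035, -0.0631, -0.0813, -0.0898]
  T[2,:] = [+0.0000, -0.0116, +0.0754, -0.6873, -0.3343, -0.4327]
  T[3,:] = [+0.0000, -0.0033, +0.0129, -0.0865, +0.0149, -0.0771]
  T[4,:] = [+0.0000, +0.0044, -0.0344, +0.0845, +0.0610, -0.0425]
  T[5,:] = [+0.0000, -0.0068, +0.0161, +0.1687, +0.0461, +0.3240]
eigenvalue magnitudes: 0.2599, 0.1539, 0.0643, 0.0643, 0.0108, 0.0000.
spectral radius ρ = 0.2599; 0.2599 < 1 ⇒ converges.

0.2599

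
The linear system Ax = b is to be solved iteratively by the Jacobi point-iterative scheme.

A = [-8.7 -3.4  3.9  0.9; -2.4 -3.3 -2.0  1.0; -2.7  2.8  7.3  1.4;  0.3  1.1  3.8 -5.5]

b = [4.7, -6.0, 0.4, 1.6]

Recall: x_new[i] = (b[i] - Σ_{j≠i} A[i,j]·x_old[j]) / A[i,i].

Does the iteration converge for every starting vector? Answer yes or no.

Write A = D+L+U with D = diag(-8.7, -3.3, 7.3, -5.5).
T_J = -D⁻¹(L+U): T[1,3] = -(1)/(-3.3) = +0.3030; T[1,1] = 0.
  T[0,:] = [+0.0000  -0.3908  +0.4483  +0.1034]
  T[1,:] = [-0.7273  +0.0000  -0.6061  +0.3030]
  T[2,:] = [+0.3699  -0.3836  +0.0000  -0.1918]
  T[3,:] = [+0.0545  +0.2000  +0.6909  +0.0000]
eigenvalue magnitudes: 0.9011, 0.6480, 0.1781, 0.1781.
spectral radius ρ = 0.9011; 0.9011 < 1, so it converges for any x₀.

yes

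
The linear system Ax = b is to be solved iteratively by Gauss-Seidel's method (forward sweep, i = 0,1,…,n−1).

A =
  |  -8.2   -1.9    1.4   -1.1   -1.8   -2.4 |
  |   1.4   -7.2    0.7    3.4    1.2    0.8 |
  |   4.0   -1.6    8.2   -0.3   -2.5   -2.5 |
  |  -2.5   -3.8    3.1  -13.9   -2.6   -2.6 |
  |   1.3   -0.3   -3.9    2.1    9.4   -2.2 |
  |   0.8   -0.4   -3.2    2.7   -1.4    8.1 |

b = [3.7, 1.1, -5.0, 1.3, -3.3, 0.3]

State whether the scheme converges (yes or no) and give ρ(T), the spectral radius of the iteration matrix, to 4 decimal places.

yes, ρ = 0.5774

Split A = D + L + U, D = diag(-8.2, -7.2, 8.2, -13.9, 9.4, 8.1).
T_GS = -(D+L)⁻¹U: row 0 first, T[0,2] = -(1.4)/(-8.2) = +0.1707; later rows by forward substitution.
  T[0,:] = [+0.0000 -0.2317 +0.1707 -0.1341 -0.2195 -0.2927]
  T[1,:] = [+0.0000 -0.0451 +0.1304 +0.4461 +0.1240 +0.0542]
  T[2,:] = [+0.0000 +0.1042 -0.0578 +0.1891 +0.4361 +0.4582]
  T[3,:] = [+0.0000 +0.0772 -0.0793 -0.0557 -0.0842 -0.0470]
  T[4,:] = [+0.0000 +0.0566 -0.0257 +0.1237 +0.2341 +0.4769]
  T[5,:] = [+0.0000 +0.0459 -0.0113 +0.1499 +0.2686 +0.3107]
moduli |λ_i(T)| = 0.5774, 0.2582, 0.1589, 0.0902, 0.0017, 0.0000.
ρ(T) = max|λ| = 0.5774; 0.5774 < 1 ⇒ converges.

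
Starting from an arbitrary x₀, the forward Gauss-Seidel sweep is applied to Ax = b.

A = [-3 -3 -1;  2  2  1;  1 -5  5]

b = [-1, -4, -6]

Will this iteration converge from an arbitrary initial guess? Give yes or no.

Let D = diag(-3, 2, 5); L, U the strict triangles.
T_GS = -(D+L)⁻¹U: row 0 first, T[0,1] = -(-3)/(-3) = -1.0000; later rows by forward substitution.
  T[0,:] = [+0.0000 -1.0000 -0.3333]
  T[1,:] = [+0.0000 +1.0000 -0.1667]
  T[2,:] = [+0.0000 +1.2000 -0.1000]
moduli |λ_i(T)| = 0.7702, 0.1298, 0.0000.
spectral radius ρ = 0.7702; 0.7702 < 1: convergent.

yes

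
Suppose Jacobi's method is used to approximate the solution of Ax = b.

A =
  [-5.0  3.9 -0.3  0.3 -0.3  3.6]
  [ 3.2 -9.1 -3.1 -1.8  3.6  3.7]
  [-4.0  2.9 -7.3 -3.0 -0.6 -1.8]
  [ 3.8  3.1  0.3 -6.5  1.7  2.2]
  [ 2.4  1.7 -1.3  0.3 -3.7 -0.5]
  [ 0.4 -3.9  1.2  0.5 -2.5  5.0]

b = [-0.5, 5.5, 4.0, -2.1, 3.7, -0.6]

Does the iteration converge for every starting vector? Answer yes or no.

no

Let D = diag(-5, -9.1, -7.3, -6.5, -3.7, 5); L, U the strict triangles.
Jacobi: T = -D⁻¹(L+U), T[0,3] = -(0.3)/(-5) = +0.0600; T[0,0] = 0.
  T[0,:] = [+0.0000, +0.7800, -0.0600, +0.0600, -0.0600, +0.7200]
  T[1,:] = [+0.3516, +0.0000, -0.3407, -0.1978, +0.3956, +0.4066]
  T[2,:] = [-0.5479, +0.3973, +0.0000, -0.4110, -0.0822, -0.2466]
  T[3,:] = [+0.5846, +0.4769, +0.0462, +0.0000, +0.2615, +0.3385]
  T[4,:] = [+0.6486, +0.4595, -0.3514, +0.0811, +0.0000, -0.1351]
  T[5,:] = [-0.0800, +0.7800, -0.2400, -0.1000, +0.5000, +0.0000]
eigenvalue magnitudes: 1.3180, 0.7113, 0.7113, 0.6620, 0.4310, 0.4310.
ρ(T) = max|λ| = 1.3180; 1.3180 > 1, so it fails to converge.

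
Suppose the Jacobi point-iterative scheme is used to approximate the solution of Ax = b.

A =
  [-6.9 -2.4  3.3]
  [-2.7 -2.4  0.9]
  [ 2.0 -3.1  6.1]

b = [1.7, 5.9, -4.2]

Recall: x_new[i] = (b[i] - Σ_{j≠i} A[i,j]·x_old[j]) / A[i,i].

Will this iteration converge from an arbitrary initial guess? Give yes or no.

yes

Diagonal D = diag(-6.9, -2.4, 6.1); L, U strict lower/upper.
Jacobi: T = -D⁻¹(L+U), T[2,0] = -(2)/(6.1) = -0.3279; T[2,2] = 0.
  T[0,:] = [+0.0000 -0.3478 +0.4783]
  T[1,:] = [-1.1250 +0.0000 +0.3750]
  T[2,:] = [-0.3279 +0.5082 +0.0000]
|λ(T)| sorted: 0.8370, 0.5249, 0.5249.
ρ(T) = max|λ| = 0.8370; 0.8370 < 1 ⇒ converges.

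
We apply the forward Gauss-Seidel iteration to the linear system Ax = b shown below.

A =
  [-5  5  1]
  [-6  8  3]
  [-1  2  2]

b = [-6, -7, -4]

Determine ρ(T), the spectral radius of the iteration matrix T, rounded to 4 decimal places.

A = D + L + U where D = diag(-5, 8, 2).
T_GS = -(D+L)⁻¹U: row 0 first, T[0,2] = -(1)/(-5) = +0.2000; later rows by forward substitution.
  T[0,:] = [+0.0000, +1.0000, +0.2000]
  T[1,:] = [+0.0000, +0.7500, -0.2250]
  T[2,:] = [+0.0000, -0.2500, +0.3250]
eigenvalue magnitudes: 0.8559, 0.2191, 0.0000.
ρ(T) = max|λ| = 0.8559; 0.8559 < 1 ⇒ converges.

0.8559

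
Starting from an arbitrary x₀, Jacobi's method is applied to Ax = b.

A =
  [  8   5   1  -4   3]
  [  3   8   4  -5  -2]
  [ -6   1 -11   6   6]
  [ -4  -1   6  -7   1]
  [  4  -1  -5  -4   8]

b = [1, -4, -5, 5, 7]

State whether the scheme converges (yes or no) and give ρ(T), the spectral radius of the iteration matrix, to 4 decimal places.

Write A = D+L+U with D = diag(8, 8, -11, -7, 8).
Jacobi T = -D⁻¹(L+U): T[0,1] = -(5)/(8) = -0.6250; T[0,0] = 0.
  T[0,:] = [+0.0000  -0.6250  -0.1250  +0.5000  -0.3750]
  T[1,:] = [-0.3750  +0.0000  -0.5000  +0.6250  +0.2500]
  T[2,:] = [-0.5455  +0.0909  +0.0000  +0.5455  +0.5455]
  T[3,:] = [-0.5714  -0.1429  +0.8571  +0.0000  +0.1429]
  T[4,:] = [-0.5000  +0.1250  +0.6250  +0.5000  +0.0000]
moduli |λ_i(T)| = 1.2013, 0.6710, 0.5530, 0.5530, 0.2540.
ρ = 1.2013; 1.2013 > 1 ⇒ diverges.

no, ρ = 1.2013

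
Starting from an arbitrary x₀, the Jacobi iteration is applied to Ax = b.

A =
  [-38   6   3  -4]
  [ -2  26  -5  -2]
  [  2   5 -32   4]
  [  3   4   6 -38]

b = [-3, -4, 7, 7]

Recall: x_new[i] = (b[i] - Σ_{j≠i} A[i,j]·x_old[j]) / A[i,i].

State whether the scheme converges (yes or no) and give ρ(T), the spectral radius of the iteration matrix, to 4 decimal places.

yes, ρ = 0.3039

Let D = diag(-38, 26, -32, -38); L, U the strict triangles.
Jacobi: T = -D⁻¹(L+U), T[2,1] = -(5)/(-32) = +0.1562; T[2,2] = 0.
  T[0,:] = [+0.0000, +0.1579, +0.0789, -0.1053]
  T[1,:] = [+0.0769, +0.0000, +0.1923, +0.0769]
  T[2,:] = [+0.0625, +0.1562, +0.0000, +0.1250]
  T[3,:] = [+0.0789, +0.1053, +0.1579, +0.0000]
|eigenvalues of T|: 0.3039, 0.1855, 0.0612, 0.0612.
spectral radius ρ = 0.3039; 0.3039 < 1: convergent.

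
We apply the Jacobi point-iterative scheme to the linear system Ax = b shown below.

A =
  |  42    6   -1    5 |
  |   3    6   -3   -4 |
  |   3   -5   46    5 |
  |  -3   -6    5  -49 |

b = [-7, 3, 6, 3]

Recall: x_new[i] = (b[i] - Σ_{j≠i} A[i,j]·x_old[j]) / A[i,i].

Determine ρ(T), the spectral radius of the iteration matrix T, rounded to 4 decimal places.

0.3110

Diagonal D = diag(42, 6, 46, -49); L, U strict lower/upper.
Jacobi T = -D⁻¹(L+U): T[3,0] = -(-3)/(-49) = -0.0612; T[3,3] = 0.
  T[0,:] = [+0.0000 -0.1429 +0.0238 -0.1190]
  T[1,:] = [-0.5000 +0.0000 +0.5000 +0.6667]
  T[2,:] = [-0.0652 +0.1087 +0.0000 -0.1087]
  T[3,:] = [-0.0612 -0.1224 +0.1020 +0.0000]
eigenvalue magnitudes: 0.3110, 0.2273, 0.2273, 0.0217.
ρ = 0.3110; 0.3110 < 1: convergent.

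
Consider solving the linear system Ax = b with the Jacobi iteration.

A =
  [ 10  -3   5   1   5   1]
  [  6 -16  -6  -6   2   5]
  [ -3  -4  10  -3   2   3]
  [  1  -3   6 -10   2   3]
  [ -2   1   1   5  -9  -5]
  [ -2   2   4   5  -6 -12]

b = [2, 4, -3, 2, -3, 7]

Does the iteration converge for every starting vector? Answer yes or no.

Diagonal D = diag(10, -16, 10, -10, -9, -12); L, U strict lower/upper.
Jacobi: T = -D⁻¹(L+U), T[2,3] = -(-3)/(10) = +0.3000; T[2,2] = 0.
  T[0,:] = [+0.0000, +0.3000, -0.5000, -0.1000, -0.5000, -0.1000]
  T[1,:] = [+0.3750, +0.0000, -0.3750, -0.3750, +0.1250, +0.3125]
  T[2,:] = [+0.3000, +0.4000, +0.0000, +0.3000, -0.2000, -0.3000]
  T[3,:] = [+0.1000, -0.3000, +0.6000, +0.0000, +0.2000, +0.3000]
  T[4,:] = [-0.2222, +0.1111, +0.1111, +0.5556, +0.0000, -0.5556]
  T[5,:] = [-0.1667, +0.1667, +0.3333, +0.4167, -0.5000, +0.0000]
|λ(T)| sorted: 1.1743, 0.5904, 0.5904, 0.5276, 0.1180, 0.1180.
ρ = 1.1743; 1.1743 > 1 ⇒ diverges.

no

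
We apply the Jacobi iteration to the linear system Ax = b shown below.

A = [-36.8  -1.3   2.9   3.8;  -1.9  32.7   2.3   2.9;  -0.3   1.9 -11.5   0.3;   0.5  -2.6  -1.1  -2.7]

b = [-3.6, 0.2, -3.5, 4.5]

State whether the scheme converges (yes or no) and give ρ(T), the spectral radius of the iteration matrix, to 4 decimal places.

yes, ρ = 0.2973

Write A = D+L+U with D = diag(-36.8, 32.7, -11.5, -2.7).
T_J = -D⁻¹(L+U): T[3,2] = -(-1.1)/(-2.7) = -0.4074; T[3,3] = 0.
  T[0,:] = [+0.0000, -0.0353, +0.0788, +0.1033]
  T[1,:] = [+0.0581, +0.0000, -0.0703, -0.0887]
  T[2,:] = [-0.0261, +0.1652, +0.0000, +0.0261]
  T[3,:] = [+0.1852, -0.9630, -0.4074, +0.0000]
|eigenvalues of T|: 0.2973, 0.2121, 0.1408, 0.0556.
ρ = 0.2973; 0.2973 < 1 ⇒ converges.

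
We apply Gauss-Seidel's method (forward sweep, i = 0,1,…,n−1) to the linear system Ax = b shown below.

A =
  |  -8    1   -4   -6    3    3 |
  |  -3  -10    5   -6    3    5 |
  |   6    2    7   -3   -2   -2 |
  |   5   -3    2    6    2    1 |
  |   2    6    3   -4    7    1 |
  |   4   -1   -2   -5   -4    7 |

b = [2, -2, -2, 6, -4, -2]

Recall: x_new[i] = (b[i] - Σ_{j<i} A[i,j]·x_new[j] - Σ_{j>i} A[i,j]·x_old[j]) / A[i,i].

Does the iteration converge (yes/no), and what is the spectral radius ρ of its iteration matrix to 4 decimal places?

Write A = D+L+U with D = diag(-8, -10, 7, 6, 7, 7).
T_GS = -(D+L)⁻¹U: row 0 first, T[0,5] = -(3)/(-8) = +0.3750; later rows by forward substitution.
  T[0,:] = [+0.0000, +0.1250, -0.5000, -0.7500, +0.3750, +0.3750]
  T[1,:] = [+0.0000, -0.0375, +0.6500, -0.3750, +0.1875, +0.3875]
  T[2,:] = [+0.0000, -0.0964, +0.2429, +1.1786, -0.0893, -0.1464]
  T[3,:] = [+0.0000, -0.0908, +0.6607, +0.0446, -0.5223, -0.2366]
  T[4,:] = [+0.0000, -0.0141, -0.1408, +0.0561, -0.5281, -0.6546]
  T[5,:] = [+0.0000, -0.1772, +0.8394, +0.7757, -0.8878, -0.7438]
|eigenvalues of T|: 1.2377, 0.9214, 0.6135, 0.1022, 0.0102, 0.0000.
ρ = 1.2377; 1.2377 > 1, so it fails to converge.

no, ρ = 1.2377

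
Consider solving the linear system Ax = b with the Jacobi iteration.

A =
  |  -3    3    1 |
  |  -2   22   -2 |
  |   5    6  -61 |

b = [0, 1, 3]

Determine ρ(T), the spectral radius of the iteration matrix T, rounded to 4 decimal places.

Diagonal D = diag(-3, 22, -61); L, U strict lower/upper.
T_J = -D⁻¹(L+U): T[1,0] = -(-2)/(22) = +0.0909; T[1,1] = 0.
  T[0,:] = [+0.0000, +1.0000, +0.3333]
  T[1,:] = [+0.0909, +0.0000, +0.0909]
  T[2,:] = [+0.0820, +0.0984, +0.0000]
eigenvalue magnitudes: 0.3921, 0.3049, 0.0873.
ρ = 0.3921; 0.3921 < 1: convergent.

0.3921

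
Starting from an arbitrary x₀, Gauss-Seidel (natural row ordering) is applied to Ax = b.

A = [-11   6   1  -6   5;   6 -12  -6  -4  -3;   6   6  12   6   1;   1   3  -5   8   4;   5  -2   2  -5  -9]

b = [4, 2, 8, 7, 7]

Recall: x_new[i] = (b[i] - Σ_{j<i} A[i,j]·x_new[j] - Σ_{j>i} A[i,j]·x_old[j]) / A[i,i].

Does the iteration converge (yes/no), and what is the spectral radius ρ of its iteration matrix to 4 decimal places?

Diagonal D = diag(-11, -12, 12, 8, -9); L, U strict lower/upper.
GS T = -(D+L)⁻¹U: row 0 first, T[0,1] = -(6)/(-11) = +0.5455; later rows by forward substitution.
  T[0,:] = [+0.0000, +0.5455, +0.0909, -0.5455, +0.4545]
  T[1,:] = [+0.0000, +0.2727, -0.4545, -0.6061, -0.0227]
  T[2,:] = [+0.0000, -0.4091, +0.1818, +0.0758, -0.2992]
  T[3,:] = [+0.0000, -0.4261, +0.2727, +0.3428, -0.7353]
  T[4,:] = [+0.0000, +0.3883, +0.0404, -0.3420, +0.5996]
eigenvalue magnitudes: 1.3772, 0.3522, 0.2794, 0.2794, 0.0000.
ρ = 1.3772; 1.3772 > 1 ⇒ diverges.

no, ρ = 1.3772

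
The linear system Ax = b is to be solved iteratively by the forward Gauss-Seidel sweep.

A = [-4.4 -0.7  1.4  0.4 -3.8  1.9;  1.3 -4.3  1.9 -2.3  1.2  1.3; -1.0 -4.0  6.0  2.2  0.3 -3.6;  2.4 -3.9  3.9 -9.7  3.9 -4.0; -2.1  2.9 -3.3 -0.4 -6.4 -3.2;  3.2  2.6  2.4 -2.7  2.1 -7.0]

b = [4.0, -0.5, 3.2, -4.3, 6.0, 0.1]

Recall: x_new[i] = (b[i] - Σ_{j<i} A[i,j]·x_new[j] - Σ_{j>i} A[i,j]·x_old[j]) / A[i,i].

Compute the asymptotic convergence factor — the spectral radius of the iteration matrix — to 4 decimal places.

1.3709

A = D + L + U where D = diag(-4.4, -4.3, 6, -9.7, -6.4, -7).
Gauss-Seidel: T = -(D+L)⁻¹U, row 0 first, T[0,5] = -(1.9)/(-4.4) = +0.4318; later rows by forward substitution.
  T[0,:] = [+0.0000  -0.1591  +0.3182  +0.0909  -0.8636  +0.4318]
  T[1,:] = [+0.0000  -0.0481  +0.5381  -0.5074  +0.0180  +0.4329]
  T[2,:] = [+0.0000  -0.0586  +0.4117  -0.6898  -0.1820  +0.9606]
  T[3,:] = [+0.0000  -0.0436  +0.0279  -0.0508  +0.1080  -0.0934]
  T[4,:] = [+0.0000  +0.0633  -0.0746  +0.0991  +0.3786  -0.9350]
  T[5,:] = [+0.0000  -0.0749  +0.4533  -0.3341  -0.3786  +0.4430]
|λ(T)| sorted: 1.3709, 0.4015, 0.2599, 0.1287, 0.1287, 0.0000.
spectral radius ρ = 1.3709; 1.3709 > 1: divergent.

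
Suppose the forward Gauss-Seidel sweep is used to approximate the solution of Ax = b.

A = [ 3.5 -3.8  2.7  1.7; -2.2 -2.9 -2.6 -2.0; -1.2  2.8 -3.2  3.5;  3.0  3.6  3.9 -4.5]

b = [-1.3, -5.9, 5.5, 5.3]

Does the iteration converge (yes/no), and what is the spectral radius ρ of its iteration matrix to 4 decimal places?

A = D + L + U where D = diag(3.5, -2.9, -3.2, -4.5).
T_GS = -(D+L)⁻¹U: row 0 first, T[0,3] = -(1.7)/(3.5) = -0.4857; later rows by forward substitution.
  T[0,:] = [+0.0000  +1.0857  -0.7714  -0.4857]
  T[1,:] = [+0.0000  -0.8236  -0.3113  -0.3212]
  T[2,:] = [+0.0000  -1.1278  +0.0169  +0.9949]
  T[3,:] = [+0.0000  -0.9126  -0.7487  +0.2815]
eigenvalue magnitudes: 1.1669, 0.7799, 0.7799, 0.0000.
ρ(T) = max|λ| = 1.1669; 1.1669 > 1, so it fails to converge.

no, ρ = 1.1669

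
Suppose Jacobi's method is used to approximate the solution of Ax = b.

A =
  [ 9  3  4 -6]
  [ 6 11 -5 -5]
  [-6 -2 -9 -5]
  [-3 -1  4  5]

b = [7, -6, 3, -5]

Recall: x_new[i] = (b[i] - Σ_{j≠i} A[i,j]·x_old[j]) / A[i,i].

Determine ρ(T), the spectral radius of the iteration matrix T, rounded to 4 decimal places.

1.2320

Diagonal D = diag(9, 11, -9, 5); L, U strict lower/upper.
T_J = -D⁻¹(L+U): T[2,3] = -(-5)/(-9) = -0.5556; T[2,2] = 0.
  T[0,:] = [+0.0000 -0.3333 -0.4444 +0.6667]
  T[1,:] = [-0.5455 +0.0000 +0.4545 +0.4545]
  T[2,:] = [-0.6667 -0.2222 +0.0000 -0.5556]
  T[3,:] = [+0.6000 +0.2000 -0.8000 +0.0000]
eigenvalue magnitudes: 1.2320, 0.7812, 0.7812, 0.2696.
ρ(T) = max|λ| = 1.2320; 1.2320 > 1, so it fails to converge.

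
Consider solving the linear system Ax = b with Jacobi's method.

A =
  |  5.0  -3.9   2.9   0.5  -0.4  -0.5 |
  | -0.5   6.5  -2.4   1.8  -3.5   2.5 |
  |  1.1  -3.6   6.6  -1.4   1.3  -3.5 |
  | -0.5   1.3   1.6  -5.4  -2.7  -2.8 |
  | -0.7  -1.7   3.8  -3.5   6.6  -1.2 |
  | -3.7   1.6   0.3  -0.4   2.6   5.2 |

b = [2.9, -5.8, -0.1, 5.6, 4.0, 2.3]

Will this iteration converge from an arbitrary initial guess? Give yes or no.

Let D = diag(5, 6.5, 6.6, -5.4, 6.6, 5.2); L, U the strict triangles.
T_J = -D⁻¹(L+U): T[0,4] = -(-0.4)/(5) = +0.0800; T[0,0] = 0.
  T[0,:] = [+0.0000, +0.7800, -0.5800, -0.1000, +0.0800, +0.1000]
  T[1,:] = [+0.0769, +0.0000, +0.3692, -0.2769, +0.5385, -0.3846]
  T[2,:] = [-0.1667, +0.5455, +0.0000, +0.2121, -0.1970, +0.5303]
  T[3,:] = [-0.0926, +0.2407, +0.2963, +0.0000, -0.5000, -0.5185]
  T[4,:] = [+0.1061, +0.2576, -0.5758, +0.5303, +0.0000, +0.1818]
  T[5,:] = [+0.7115, -0.3077, -0.0577, +0.0769, -0.5000, +0.0000]
eigenvalue magnitudes: 1.1419, 0.8065, 0.8065, 0.6138, 0.6138, 0.4730.
ρ(T) = max|λ| = 1.1419; 1.1419 > 1, so it fails to converge.

no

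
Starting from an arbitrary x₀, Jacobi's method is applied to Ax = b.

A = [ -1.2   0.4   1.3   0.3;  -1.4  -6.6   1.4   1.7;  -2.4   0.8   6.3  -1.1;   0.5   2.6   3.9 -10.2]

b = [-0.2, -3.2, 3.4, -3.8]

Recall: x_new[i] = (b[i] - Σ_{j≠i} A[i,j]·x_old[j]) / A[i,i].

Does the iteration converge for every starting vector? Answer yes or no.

yes

Let D = diag(-1.2, -6.6, 6.3, -10.2); L, U the strict triangles.
T_J = -D⁻¹(L+U): T[3,0] = -(0.5)/(-10.2) = +0.0490; T[3,3] = 0.
  T[0,:] = [+0.0000, +0.3333, +1.0833, +0.2500]
  T[1,:] = [-0.2121, +0.0000, +0.2121, +0.2576]
  T[2,:] = [+0.3810, -0.1270, +0.0000, +0.1746]
  T[3,:] = [+0.0490, +0.2549, +0.3824, +0.0000]
eigenvalue magnitudes: 0.7456, 0.4235, 0.4235, 0.0985.
ρ = 0.7456; 0.7456 < 1 ⇒ converges.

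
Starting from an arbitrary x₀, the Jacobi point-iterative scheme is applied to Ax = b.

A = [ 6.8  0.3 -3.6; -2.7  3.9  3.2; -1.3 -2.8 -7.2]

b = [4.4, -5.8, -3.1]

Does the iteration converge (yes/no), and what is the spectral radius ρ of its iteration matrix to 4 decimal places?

Diagonal D = diag(6.8, 3.9, -7.2); L, U strict lower/upper.
Jacobi: T = -D⁻¹(L+U), T[1,0] = -(-2.7)/(3.9) = +0.6923; T[1,1] = 0.
  T[0,:] = [+0.0000, -0.0441, +0.5294]
  T[1,:] = [+0.6923, +0.0000, -0.8205]
  T[2,:] = [-0.1806, -0.3889, +0.0000]
|λ(T)| sorted: 0.6499, 0.4789, 0.4789.
ρ = 0.6499; 0.6499 < 1 ⇒ converges.

yes, ρ = 0.6499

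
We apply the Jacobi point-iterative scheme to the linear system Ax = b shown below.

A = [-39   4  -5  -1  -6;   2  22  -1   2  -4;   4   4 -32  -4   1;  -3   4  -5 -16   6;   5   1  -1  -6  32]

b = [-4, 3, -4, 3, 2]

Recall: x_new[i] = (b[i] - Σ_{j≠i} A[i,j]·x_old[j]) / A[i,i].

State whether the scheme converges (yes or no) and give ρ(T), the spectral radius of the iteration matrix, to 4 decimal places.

yes, ρ = 0.3613

Write A = D+L+U with D = diag(-39, 22, -32, -16, 32).
T_J = -D⁻¹(L+U): T[1,0] = -(2)/(22) = -0.0909; T[1,1] = 0.
  T[0,:] = [+0.0000  +0.1026  -0.1282  -0.0256  -0.1538]
  T[1,:] = [-0.0909  +0.0000  +0.0455  -0.0909  +0.1818]
  T[2,:] = [+0.1250  +0.1250  +0.0000  -0.1250  +0.0312]
  T[3,:] = [-0.1875  +0.2500  -0.3125  +0.0000  +0.3750]
  T[4,:] = [-0.1562  -0.0312  +0.0312  +0.1875  +0.0000]
|roots of det(T-λI)|: 0.3613, 0.2528, 0.1882, 0.1882, 0.1081.
ρ(T) = max|λ| = 0.3613; 0.3613 < 1 ⇒ converges.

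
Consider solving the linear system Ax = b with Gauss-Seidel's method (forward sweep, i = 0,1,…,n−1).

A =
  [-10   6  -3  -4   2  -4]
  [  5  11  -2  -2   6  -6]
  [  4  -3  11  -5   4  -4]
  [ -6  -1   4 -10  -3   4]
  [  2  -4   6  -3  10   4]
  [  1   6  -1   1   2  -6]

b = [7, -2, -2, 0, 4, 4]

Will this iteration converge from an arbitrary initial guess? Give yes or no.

no

Write A = D+L+U with D = diag(-10, 11, 11, -10, 10, -6).
GS T = -(D+L)⁻¹U: row 0 first, T[0,1] = -(6)/(-10) = +0.6000; later rows by forward substitution.
  T[0,:] = [+0.0000 +0.6000 -0.3000 -0.4000 +0.2000 -0.4000]
  T[1,:] = [+0.0000 -0.2727 +0.3182 +0.3636 -0.6364 +0.7273]
  T[2,:] = [+0.0000 -0.2926 +0.1959 +0.6992 -0.6099 +0.7074]
  T[3,:] = [+0.0000 -0.4498 +0.2265 +0.4833 -0.6003 +0.8502]
  T[4,:] = [+0.0000 -0.1885 +0.1377 -0.0491 -0.1087 -0.1985]
  T[5,:] = [+0.0000 -0.2618 +0.3192 +0.2446 -0.6377 +0.6182]
|eigenvalues of T|: 1.1556, 0.2857, 0.1545, 0.1545, 0.1258, 0.0000.
ρ = 1.1556; 1.1556 > 1: divergent.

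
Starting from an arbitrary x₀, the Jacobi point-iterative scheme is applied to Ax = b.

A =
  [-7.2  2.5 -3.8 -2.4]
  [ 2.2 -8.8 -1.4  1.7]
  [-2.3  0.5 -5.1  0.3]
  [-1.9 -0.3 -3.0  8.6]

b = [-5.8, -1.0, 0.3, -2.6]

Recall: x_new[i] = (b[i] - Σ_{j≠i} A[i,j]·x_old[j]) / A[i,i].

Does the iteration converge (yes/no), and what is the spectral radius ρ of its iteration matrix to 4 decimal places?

yes, ρ = 0.5728

Split A = D + L + U, D = diag(-7.2, -8.8, -5.1, 8.6).
Jacobi: T = -D⁻¹(L+U), T[2,1] = -(0.5)/(-5.1) = +0.0980; T[2,2] = 0.
  T[0,:] = [+0.0000 +0.3472 -0.5278 -0.3333]
  T[1,:] = [+0.2500 +0.0000 -0.1591 +0.1932]
  T[2,:] = [-0.4510 +0.0980 +0.0000 +0.0588]
  T[3,:] = [+0.2209 +0.0349 +0.3488 +0.0000]
|roots of det(T-λI)|: 0.5728, 0.4542, 0.4542, 0.1859.
ρ = 0.5728; 0.5728 < 1: convergent.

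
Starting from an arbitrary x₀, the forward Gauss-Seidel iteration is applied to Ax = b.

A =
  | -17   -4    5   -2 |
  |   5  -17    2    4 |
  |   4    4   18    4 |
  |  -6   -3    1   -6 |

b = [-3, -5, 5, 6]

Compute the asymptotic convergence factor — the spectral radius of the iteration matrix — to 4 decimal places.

0.5259

Let D = diag(-17, -17, 18, -6); L, U the strict triangles.
Gauss-Seidel: T = -(D+L)⁻¹U, row 0 first, T[0,3] = -(-2)/(-17) = -0.1176; later rows by forward substitution.
  T[0,:] = [+0.0000 -0.2353 +0.2941 -0.1176]
  T[1,:] = [+0.0000 -0.0692 +0.2042 +0.2007]
  T[2,:] = [+0.0000 +0.0677 -0.1107 -0.2407]
  T[3,:] = [+0.0000 +0.2812 -0.4146 -0.0228]
|roots of det(T-λI)|: 0.5259, 0.2817, 0.0415, 0.0000.
spectral radius ρ = 0.5259; 0.5259 < 1 ⇒ converges.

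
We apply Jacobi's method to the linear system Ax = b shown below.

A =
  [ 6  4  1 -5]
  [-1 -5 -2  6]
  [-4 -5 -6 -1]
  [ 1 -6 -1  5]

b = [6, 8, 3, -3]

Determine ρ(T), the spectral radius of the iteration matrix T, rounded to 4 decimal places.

Let D = diag(6, -5, -6, 5); L, U the strict triangles.
Jacobi T = -D⁻¹(L+U): T[2,3] = -(-1)/(-6) = -0.1667; T[2,2] = 0.
  T[0,:] = [+0.0000 -0.6667 -0.1667 +0.8333]
  T[1,:] = [-0.2000 +0.0000 -0.4000 +1.2000]
  T[2,:] = [-0.6667 -0.8333 +0.0000 -0.1667]
  T[3,:] = [-0.2000 +1.2000 +0.2000 +0.0000]
moduli |λ_i(T)| = 1.5027, 1.2670, 0.3766, 0.3766.
ρ = 1.5027; 1.5027 > 1 ⇒ diverges.

1.5027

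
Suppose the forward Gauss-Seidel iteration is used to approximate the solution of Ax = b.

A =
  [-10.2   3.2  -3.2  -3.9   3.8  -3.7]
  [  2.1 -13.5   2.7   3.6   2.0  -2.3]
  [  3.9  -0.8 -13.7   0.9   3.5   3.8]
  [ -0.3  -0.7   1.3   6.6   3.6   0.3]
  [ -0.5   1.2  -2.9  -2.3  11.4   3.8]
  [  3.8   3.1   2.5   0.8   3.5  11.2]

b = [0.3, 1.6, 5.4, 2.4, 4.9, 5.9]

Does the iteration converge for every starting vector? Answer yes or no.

yes

A = D + L + U where D = diag(-10.2, -13.5, -13.7, 6.6, 11.4, 11.2).
GS T = -(D+L)⁻¹U: row 0 first, T[0,3] = -(-3.9)/(-10.2) = -0.3824; later rows by forward substitution.
  T[0,:] = [+0.0000, +0.3137, -0.3137, -0.3824, +0.3725, -0.3627]
  T[1,:] = [+0.0000, +0.0488, +0.1512, +0.2072, +0.2061, -0.2268]
  T[2,:] = [+0.0000, +0.0865, -0.0981, -0.0553, +0.3495, +0.1874]
  T[3,:] = [+0.0000, +0.0024, +0.0211, +0.0155, -0.5755, -0.1229]
  T[4,:] = [+0.0000, +0.0311, -0.0504, -0.0495, -0.0326, -0.3025]
  T[5,:] = [+0.0000, -0.1491, +0.1007, +0.0991, -0.2102, +0.2473]
eigenvalue magnitudes: 0.5021, 0.2250, 0.2250, 0.1505, 0.0665, 0.0000.
ρ(T) = max|λ| = 0.5021; 0.5021 < 1: convergent.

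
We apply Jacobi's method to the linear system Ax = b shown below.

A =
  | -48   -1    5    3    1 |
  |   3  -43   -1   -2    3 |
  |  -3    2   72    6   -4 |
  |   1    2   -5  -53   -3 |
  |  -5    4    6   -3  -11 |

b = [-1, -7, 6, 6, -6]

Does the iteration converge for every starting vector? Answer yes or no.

Diagonal D = diag(-48, -43, 72, -53, -11); L, U strict lower/upper.
Jacobi: T = -D⁻¹(L+U), T[3,0] = -(1)/(-53) = +0.0189; T[3,3] = 0.
  T[0,:] = [+0.0000 -0.0208 +0.1042 +0.0625 +0.0208]
  T[1,:] = [+0.0698 +0.0000 -0.0233 -0.0465 +0.0698]
  T[2,:] = [+0.0417 -0.0278 +0.0000 -0.0833 +0.0556]
  T[3,:] = [+0.0189 +0.0377 -0.0943 +0.0000 -0.0566]
  T[4,:] = [-0.4545 +0.3636 +0.5455 -0.2727 +0.0000]
|roots of det(T-λI)|: 0.2751, 0.2106, 0.1474, 0.0430, 0.0430.
ρ = 0.2751; 0.2751 < 1 ⇒ converges.

yes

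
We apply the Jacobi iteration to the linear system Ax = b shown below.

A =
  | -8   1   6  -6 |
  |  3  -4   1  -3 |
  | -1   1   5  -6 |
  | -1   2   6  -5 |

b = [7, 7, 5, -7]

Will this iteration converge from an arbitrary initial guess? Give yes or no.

A = D + L + U where D = diag(-8, -4, 5, -5).
Jacobi: T = -D⁻¹(L+U), T[3,0] = -(-1)/(-5) = -0.2000; T[3,3] = 0.
  T[0,:] = [+0.0000 +0.1250 +0.7500 -0.7500]
  T[1,:] = [+0.7500 +0.0000 +0.2500 -0.7500]
  T[2,:] = [+0.2000 -0.2000 +0.0000 +1.2000]
  T[3,:] = [-0.2000 +0.4000 +1.2000 +0.0000]
eigenvalue magnitudes: 1.3747, 1.1628, 0.3994, 0.3994.
spectral radius ρ = 1.3747; 1.3747 > 1, so it fails to converge.

no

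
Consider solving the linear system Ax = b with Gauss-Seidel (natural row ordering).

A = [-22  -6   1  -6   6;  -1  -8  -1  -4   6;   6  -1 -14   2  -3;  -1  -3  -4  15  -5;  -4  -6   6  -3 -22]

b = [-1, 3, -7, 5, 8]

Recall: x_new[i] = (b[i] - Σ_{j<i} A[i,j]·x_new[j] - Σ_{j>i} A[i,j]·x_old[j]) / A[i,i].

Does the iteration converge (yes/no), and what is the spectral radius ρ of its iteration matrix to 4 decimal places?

Split A = D + L + U, D = diag(-22, -8, -14, 15, -22).
Gauss-Seidel: T = -(D+L)⁻¹U, row 0 first, T[0,3] = -(-6)/(-22) = -0.2727; later rows by forward substitution.
  T[0,:] = [+0.0000  -0.2727  +0.0455  -0.2727  +0.2727]
  T[1,:] = [+0.0000  +0.0341  -0.1307  -0.4659  +0.7159]
  T[2,:] = [+0.0000  -0.1193  +0.0288  +0.0593  -0.1485]
  T[3,:] = [+0.0000  -0.0432  -0.0154  -0.0956  +0.4551]
  T[4,:] = [+0.0000  +0.0136  +0.0373  +0.2058  -0.3474]
moduli |λ_i(T)| = 0.5965, 0.1879, 0.0675, 0.0390, 0.0000.
ρ(T) = max|λ| = 0.5965; 0.5965 < 1: convergent.

yes, ρ = 0.5965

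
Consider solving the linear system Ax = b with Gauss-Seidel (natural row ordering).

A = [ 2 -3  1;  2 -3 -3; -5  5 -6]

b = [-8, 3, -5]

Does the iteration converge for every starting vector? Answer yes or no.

no

Split A = D + L + U, D = diag(2, -3, -6).
Gauss-Seidel: T = -(D+L)⁻¹U, row 0 first, T[0,2] = -(1)/(2) = -0.5000; later rows by forward substitution.
  T[0,:] = [+0.0000 +1.5000 -0.5000]
  T[1,:] = [+0.0000 +1.0000 -1.3333]
  T[2,:] = [+0.0000 -0.4167 -0.6944]
eigenvalue magnitudes: 1.2812, 0.9756, 0.0000.
ρ(T) = max|λ| = 1.2812; 1.2812 > 1: divergent.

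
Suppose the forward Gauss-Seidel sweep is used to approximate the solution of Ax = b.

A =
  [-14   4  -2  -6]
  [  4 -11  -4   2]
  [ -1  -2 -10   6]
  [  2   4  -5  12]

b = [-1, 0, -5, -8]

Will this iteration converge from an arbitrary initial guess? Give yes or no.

Split A = D + L + U, D = diag(-14, -11, -10, 12).
GS T = -(D+L)⁻¹U: row 0 first, T[0,2] = -(-2)/(-14) = -0.1429; later rows by forward substitution.
  T[0,:] = [+0.0000, +0.2857, -0.1429, -0.4286]
  T[1,:] = [+0.0000, +0.1039, -0.4156, +0.0260]
  T[2,:] = [+0.0000, -0.0494, +0.0974, +0.6377]
  T[3,:] = [+0.0000, -0.1028, +0.2029, +0.3285]
|λ(T)| sorted: 0.6610, 0.1254, 0.1254, 0.0000.
ρ = 0.6610; 0.6610 < 1, so it converges for any x₀.

yes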